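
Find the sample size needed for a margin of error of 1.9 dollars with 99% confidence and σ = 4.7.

n = (z*σ/E)² = (2.576×4.7/1.9)² = 40.6 → n = 41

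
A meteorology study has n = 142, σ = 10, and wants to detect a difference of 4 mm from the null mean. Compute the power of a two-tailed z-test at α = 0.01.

SE = σ/√n = 10/√142 = 0.839. Non-centrality λ = d/SE = 4/0.839 = 4.767. Power ≈ Φ(λ - z_{α/2}) = Φ(4.767 - 2.576) = Φ(2.191) = 0.986.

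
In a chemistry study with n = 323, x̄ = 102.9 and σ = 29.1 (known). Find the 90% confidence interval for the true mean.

CI = x̄ ± z*(σ/√n) = 102.9 ± 1.645(29.1/√323) = 102.9 ± 2.66 = (100.24, 105.56)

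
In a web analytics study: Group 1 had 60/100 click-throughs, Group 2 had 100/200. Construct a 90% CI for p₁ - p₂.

p̂₁ = 0.6, p̂₂ = 0.5. Difference = 0.1. CI = (0.001, 0.199)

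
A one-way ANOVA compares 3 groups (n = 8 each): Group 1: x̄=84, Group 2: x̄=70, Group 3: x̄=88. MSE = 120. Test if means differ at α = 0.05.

Grand mean = 80.67. SS_between = 1429.33, MS_between = 714.67. F = 5.956, F_crit ≈ 3.467. Reject H₀.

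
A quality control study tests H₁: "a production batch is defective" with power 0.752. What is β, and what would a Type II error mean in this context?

β = 1 - power = 1 - 0.752 = 0.248. A Type II error is failing to reject H₀ when H₀ is false (false negative) — here, failing to conclude that a production batch is defective when in fact it is true. Consequence: shipping a defective batch — faulty products reach customers.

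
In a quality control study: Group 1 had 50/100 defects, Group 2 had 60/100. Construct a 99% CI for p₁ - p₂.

p̂₁ = 0.5, p̂₂ = 0.6. Difference = -0.1. CI = (-0.28, 0.08)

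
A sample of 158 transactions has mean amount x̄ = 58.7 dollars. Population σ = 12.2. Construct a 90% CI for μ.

CI = x̄ ± z*(σ/√n) = 58.7 ± 1.645(12.2/√158) = 58.7 ± 1.6 = (57.1, 60.3)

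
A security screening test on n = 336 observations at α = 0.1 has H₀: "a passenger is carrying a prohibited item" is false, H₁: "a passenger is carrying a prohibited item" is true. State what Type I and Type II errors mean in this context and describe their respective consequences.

Type I (false positive): concluding that a passenger is carrying a prohibited item when it is not — detaining an innocent passenger — delay and inconvenience. Type II (false negative): failing to conclude that a passenger is carrying a prohibited item when it is — letting a prohibited item through — security breach. Which is costlier depends on domain priorities and is a judgement call rather than a statistical fact.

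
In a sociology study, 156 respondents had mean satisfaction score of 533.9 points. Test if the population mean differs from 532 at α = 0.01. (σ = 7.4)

z = (x̄ - μ₀)/(σ/√n) = (533.9 - 532)/(7.4/√156) = 3.207. Critical value: ±2.576. Since |3.207| > 2.576, Reject H₀.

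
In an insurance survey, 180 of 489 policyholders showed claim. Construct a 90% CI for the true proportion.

p̂ = 0.368. CI = p̂ ± z*√(p̂(1-p̂)/n) = (0.332, 0.404)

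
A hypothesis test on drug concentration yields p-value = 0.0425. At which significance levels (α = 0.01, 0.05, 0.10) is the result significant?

p = 0.0425. Significant at: α = 0.05, 0.1.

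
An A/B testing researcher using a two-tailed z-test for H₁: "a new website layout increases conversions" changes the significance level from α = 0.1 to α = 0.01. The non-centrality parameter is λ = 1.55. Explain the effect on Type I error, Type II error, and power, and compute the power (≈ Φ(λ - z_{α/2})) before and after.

Decreasing α from 0.1 to 0.01:
• Type I error rate decreases (α is the Type I rate by definition).
• Critical value moves from z_{α/2} = 1.645 to 2.576, so power = Φ(λ - z_{α/2}) goes from Φ(1.55 - 1.645) = 0.462 to Φ(1.55 - 2.576) = 0.152.
• Type II error rate β = 1 - power therefore increases (0.538 → 0.848).
Appropriate when false positives are costly — here, rolling out a layout that doesn't actually help — wasted engineering effort.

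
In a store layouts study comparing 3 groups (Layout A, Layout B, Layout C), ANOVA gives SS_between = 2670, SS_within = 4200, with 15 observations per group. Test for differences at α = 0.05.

df_between = 2, df_within = 42. F = MS_between/MS_within = 1335.0/100.0 = 13.35. F_crit ≈ 3.22. Reject H₀. At least one mean differs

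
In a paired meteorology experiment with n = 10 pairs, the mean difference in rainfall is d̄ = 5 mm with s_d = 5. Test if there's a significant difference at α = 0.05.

t = d̄/(s_d/√n) = 5/(5/√10) = 3.162. df = 9, critical t = ±2.262. Reject H₀.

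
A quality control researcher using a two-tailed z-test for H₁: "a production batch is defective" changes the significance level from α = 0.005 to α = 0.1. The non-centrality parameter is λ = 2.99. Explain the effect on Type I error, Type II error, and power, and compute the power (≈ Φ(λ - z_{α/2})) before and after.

Increasing α from 0.005 to 0.1:
• Type I error rate increases (α is the Type I rate by definition).
• Critical value moves from z_{α/2} = 2.807 to 1.645, so power = Φ(λ - z_{α/2}) goes from Φ(2.99 - 2.807) = 0.573 to Φ(2.99 - 1.645) = 0.911.
• Type II error rate β = 1 - power therefore decreases (0.427 → 0.089).
Appropriate when false negatives are costly — here, shipping a defective batch — faulty products reach customers.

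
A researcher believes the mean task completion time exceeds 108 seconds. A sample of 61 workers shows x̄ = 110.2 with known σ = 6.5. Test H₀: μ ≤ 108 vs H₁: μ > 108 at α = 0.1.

z = 2.643. Critical value: 1.28. Reject H₀.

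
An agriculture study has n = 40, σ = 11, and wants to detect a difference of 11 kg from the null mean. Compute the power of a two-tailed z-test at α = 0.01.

SE = σ/√n = 11/√40 = 1.739. Non-centrality λ = d/SE = 11/1.739 = 6.325. Power ≈ Φ(λ - z_{α/2}) = Φ(6.325 - 2.576) = Φ(3.749) = 1.0.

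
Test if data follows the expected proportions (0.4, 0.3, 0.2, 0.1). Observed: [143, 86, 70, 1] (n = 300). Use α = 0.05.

Expected: [120.0, 90.0, 60.0, 30.0]. χ² = 34.286. df = 3, critical = 7.815. Reject H₀.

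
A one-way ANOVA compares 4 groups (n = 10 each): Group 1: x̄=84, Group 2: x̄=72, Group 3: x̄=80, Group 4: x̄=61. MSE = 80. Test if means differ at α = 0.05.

Grand mean = 74.25. SS_between = 3087.5, MS_between = 1029.17. F = 12.865, F_crit ≈ 2.866. Reject H₀.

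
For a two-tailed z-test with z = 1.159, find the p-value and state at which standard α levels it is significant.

p = 2·P(Z > |1.159|) = 2·(1 - Φ(1.159)) ≈ 0.2465. Not significant at any standard level.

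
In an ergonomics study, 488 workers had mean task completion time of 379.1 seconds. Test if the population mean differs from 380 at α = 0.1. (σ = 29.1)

z = (x̄ - μ₀)/(σ/√n) = (379.1 - 380)/(29.1/√488) = -0.683. Critical value: ±1.645. Since |-0.683| ≤ 1.645, Fail to reject H₀.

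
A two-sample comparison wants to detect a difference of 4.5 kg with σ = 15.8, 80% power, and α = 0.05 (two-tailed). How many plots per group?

n per group = 2(z_α/2 + z_β)²σ²/d² = 2×(1.96 + 0.84)²×15.8²/4.5² = 193.3 → n = 194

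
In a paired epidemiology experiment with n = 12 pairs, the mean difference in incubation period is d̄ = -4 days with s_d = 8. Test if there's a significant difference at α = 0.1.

t = d̄/(s_d/√n) = -4/(8/√12) = -1.732. df = 11, critical t = ±1.796. Fail to reject H₀.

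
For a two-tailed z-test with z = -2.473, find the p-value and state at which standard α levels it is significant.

p = 2·P(Z > |-2.473|) = 2·(1 - Φ(2.473)) ≈ 0.0134. Significant at α = 0.1; Significant at α = 0.05.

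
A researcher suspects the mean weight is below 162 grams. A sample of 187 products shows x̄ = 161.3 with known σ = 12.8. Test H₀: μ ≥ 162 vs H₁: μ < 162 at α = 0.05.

z = -0.748. Critical value: -1.645. Fail to reject H₀.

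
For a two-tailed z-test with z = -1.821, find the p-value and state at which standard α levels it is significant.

p = 2·P(Z > |-1.821|) = 2·(1 - Φ(1.821)) ≈ 0.0686. Significant at α = 0.1.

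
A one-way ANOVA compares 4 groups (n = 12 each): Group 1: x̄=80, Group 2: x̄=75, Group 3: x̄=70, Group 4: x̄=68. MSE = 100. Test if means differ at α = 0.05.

Grand mean = 73.25. SS_between = 1041.0, MS_between = 347.0. F = 3.47, F_crit ≈ 2.816. Reject H₀.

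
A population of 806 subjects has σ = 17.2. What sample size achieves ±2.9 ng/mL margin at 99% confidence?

Without FPC: n₀ = (2.576×17.2/2.9)² = 233.428. With FPC: n = n₀N/(n₀+N-1) = 181.2 → n = 182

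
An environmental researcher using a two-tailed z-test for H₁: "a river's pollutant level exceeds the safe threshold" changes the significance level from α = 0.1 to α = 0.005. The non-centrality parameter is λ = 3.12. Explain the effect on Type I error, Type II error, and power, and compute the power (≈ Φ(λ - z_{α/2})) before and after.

Decreasing α from 0.1 to 0.005:
• Type I error rate decreases (α is the Type I rate by definition).
• Critical value moves from z_{α/2} = 1.645 to 2.807, so power = Φ(λ - z_{α/2}) goes from Φ(3.12 - 1.645) = 0.93 to Φ(3.12 - 2.807) = 0.623.
• Type II error rate β = 1 - power therefore increases (0.07 → 0.377).
Appropriate when false positives are costly — here, shutting down a compliant factory unnecessarily.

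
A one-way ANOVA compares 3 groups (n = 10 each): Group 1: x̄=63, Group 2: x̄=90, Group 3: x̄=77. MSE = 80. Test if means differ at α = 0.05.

Grand mean = 76.67. SS_between = 3646.67, MS_between = 1823.33. F = 22.792, F_crit ≈ 3.354. Reject H₀.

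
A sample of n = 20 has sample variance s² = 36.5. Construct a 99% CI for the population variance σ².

df = 19. χ²_{0.005} = 38.582, χ²_{0.995} = 6.844. CI for σ² = ((n-1)s²/χ²_{α/2}, (n-1)s²/χ²_{1-α/2}) = (19·36.5/38.582, 19·36.5/6.844) = (17.97, 101.33)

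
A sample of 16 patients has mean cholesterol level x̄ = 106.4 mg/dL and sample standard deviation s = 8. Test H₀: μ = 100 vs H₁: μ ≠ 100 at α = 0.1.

t = (x̄ - μ₀)/(s/√n) = (106.4 - 100)/(8/√16) = 3.2. df = 15, critical t = ±1.753. Reject H₀.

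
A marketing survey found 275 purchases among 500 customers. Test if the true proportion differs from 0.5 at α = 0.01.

p̂ = 0.55, p₀ = 0.5. z = (p̂ - p₀)/√(p₀(1-p₀)/n) = 2.236. Critical: ±2.576. Fail to reject H₀.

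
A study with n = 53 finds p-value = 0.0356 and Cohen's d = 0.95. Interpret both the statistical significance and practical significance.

Statistically significant (p = 0.0356 < 0.05). Cohen's d = 0.95 indicates a large effect size. Both statistical and practical significance should be considered.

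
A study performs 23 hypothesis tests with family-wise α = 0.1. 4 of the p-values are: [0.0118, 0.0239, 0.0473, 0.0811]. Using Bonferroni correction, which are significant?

Bonferroni α = 0.1/23 = 0.00435. None of the given p-values are significant.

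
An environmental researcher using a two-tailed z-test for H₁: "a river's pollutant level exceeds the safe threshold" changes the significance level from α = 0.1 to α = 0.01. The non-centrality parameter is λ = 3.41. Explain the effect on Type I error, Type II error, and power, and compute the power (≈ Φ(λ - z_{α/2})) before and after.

Decreasing α from 0.1 to 0.01:
• Type I error rate decreases (α is the Type I rate by definition).
• Critical value moves from z_{α/2} = 1.645 to 2.576, so power = Φ(λ - z_{α/2}) goes from Φ(3.41 - 1.645) = 0.961 to Φ(3.41 - 2.576) = 0.798.
• Type II error rate β = 1 - power therefore increases (0.039 → 0.202).
Appropriate when false positives are costly — here, shutting down a compliant factory unnecessarily.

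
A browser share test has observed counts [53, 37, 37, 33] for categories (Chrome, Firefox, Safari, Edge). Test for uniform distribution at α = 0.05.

Expected = 40 each. χ² = Σ(O-E)²/E = 5.9. df = 3, critical value = 7.815. Fail to reject H₀.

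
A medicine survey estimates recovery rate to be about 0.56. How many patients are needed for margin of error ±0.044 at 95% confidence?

n = z²p(1-p)/E² = 1.96²×0.56×0.44/0.044² = 488.9 → n = 489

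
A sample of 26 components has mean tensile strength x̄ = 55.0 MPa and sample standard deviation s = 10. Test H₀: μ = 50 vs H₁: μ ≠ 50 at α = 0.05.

t = (x̄ - μ₀)/(s/√n) = (55.0 - 50)/(10/√26) = 2.55. df = 25, critical t = ±2.06. Reject H₀.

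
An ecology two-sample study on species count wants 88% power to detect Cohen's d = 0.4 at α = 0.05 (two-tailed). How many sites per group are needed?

z_{α/2} = 1.96, z_β = Φ⁻¹(0.88) = 1.175. For small effect (d = 0.4): n per group = 2(z_{α/2} + z_β)²/d² = 2(1.96 + 1.175)²/0.4² = 122.9 → 123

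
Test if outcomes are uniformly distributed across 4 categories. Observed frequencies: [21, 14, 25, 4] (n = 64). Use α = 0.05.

Expected = 16 each. χ² = Σ(O-E)²/E = 15.875. df = 3, critical value = 7.815. Reject H₀.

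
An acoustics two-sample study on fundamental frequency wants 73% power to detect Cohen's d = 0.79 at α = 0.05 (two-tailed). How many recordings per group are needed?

z_{α/2} = 1.96, z_β = Φ⁻¹(0.73) = 0.613. For medium effect (d = 0.79): n per group = 2(z_{α/2} + z_β)²/d² = 2(1.96 + 0.613)²/0.79² = 21.2 → 22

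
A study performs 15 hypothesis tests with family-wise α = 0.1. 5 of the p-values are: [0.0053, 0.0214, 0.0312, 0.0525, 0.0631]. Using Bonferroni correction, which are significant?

Bonferroni α = 0.1/15 = 0.00667. Significant p-values: [0.0053]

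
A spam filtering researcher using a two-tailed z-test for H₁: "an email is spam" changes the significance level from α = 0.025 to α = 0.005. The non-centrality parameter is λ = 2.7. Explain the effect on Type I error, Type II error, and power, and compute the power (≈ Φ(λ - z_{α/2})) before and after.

Decreasing α from 0.025 to 0.005:
• Type I error rate decreases (α is the Type I rate by definition).
• Critical value moves from z_{α/2} = 2.241 to 2.807, so power = Φ(λ - z_{α/2}) goes from Φ(2.7 - 2.241) = 0.677 to Φ(2.7 - 2.807) = 0.457.
• Type II error rate β = 1 - power therefore increases (0.323 → 0.543).
Appropriate when false positives are costly — here, a legitimate email is sent to the spam folder and the user misses it.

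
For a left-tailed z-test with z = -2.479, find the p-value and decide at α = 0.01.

p = P(Z < -2.479) = Φ(-2.479) ≈ 0.0066. Since p < 0.01, reject H₀ (significant) at α = 0.01.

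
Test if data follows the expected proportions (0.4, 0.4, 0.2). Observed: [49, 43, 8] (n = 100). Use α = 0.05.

Expected: [40.0, 40.0, 20.0]. χ² = 9.45. df = 2, critical = 5.991. Reject H₀.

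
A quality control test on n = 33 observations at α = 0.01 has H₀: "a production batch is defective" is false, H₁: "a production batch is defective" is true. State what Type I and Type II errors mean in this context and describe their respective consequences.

Type I (false positive): concluding that a production batch is defective when it is not — scrapping a good batch — wasted material and cost for no reason. Type II (false negative): failing to conclude that a production batch is defective when it is — shipping a defective batch — faulty products reach customers. Which is costlier depends on domain priorities and is a judgement call rather than a statistical fact.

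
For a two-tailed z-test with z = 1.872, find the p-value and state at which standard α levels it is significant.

p = 2·P(Z > |1.872|) = 2·(1 - Φ(1.872)) ≈ 0.0612. Significant at α = 0.1.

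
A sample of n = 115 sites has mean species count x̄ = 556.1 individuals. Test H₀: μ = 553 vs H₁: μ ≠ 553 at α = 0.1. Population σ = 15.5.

z = (x̄ - μ₀)/(σ/√n) = (556.1 - 553)/(15.5/√115) = 2.145. Critical value: ±1.645. Since |2.145| > 1.645, Reject H₀.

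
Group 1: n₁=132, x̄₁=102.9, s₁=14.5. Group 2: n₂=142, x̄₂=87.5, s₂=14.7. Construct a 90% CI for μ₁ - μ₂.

Difference = 15.4. SE = √(14.5²/132 + 14.7²/142) = 1.765. CI = (12.5, 18.3)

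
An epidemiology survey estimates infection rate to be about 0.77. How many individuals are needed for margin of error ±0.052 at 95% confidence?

n = z²p(1-p)/E² = 1.96²×0.77×0.23/0.052² = 251.6 → n = 252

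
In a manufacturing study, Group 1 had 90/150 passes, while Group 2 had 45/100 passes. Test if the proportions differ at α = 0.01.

p̂₁ = 0.6, p̂₂ = 0.45, pooled p̂ = 0.54. z = 2.331. Critical: ±2.576. Fail to reject H₀.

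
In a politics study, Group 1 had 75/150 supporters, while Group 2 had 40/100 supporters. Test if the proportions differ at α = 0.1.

p̂₁ = 0.5, p̂₂ = 0.4, pooled p̂ = 0.46. z = 1.554. Critical: ±1.645. Fail to reject H₀.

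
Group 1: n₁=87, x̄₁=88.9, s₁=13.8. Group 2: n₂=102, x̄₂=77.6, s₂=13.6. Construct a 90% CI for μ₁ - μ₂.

Difference = 11.3. SE = √(13.8²/87 + 13.6²/102) = 2.001. CI = (8.01, 14.59)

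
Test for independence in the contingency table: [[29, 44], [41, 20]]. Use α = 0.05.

χ² = 10.063. df = 1, critical = 3.841. Reject H₀. Variables are dependent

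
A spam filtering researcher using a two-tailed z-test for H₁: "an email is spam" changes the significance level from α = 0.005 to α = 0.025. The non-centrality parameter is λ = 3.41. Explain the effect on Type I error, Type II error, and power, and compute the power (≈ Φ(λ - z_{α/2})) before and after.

Increasing α from 0.005 to 0.025:
• Type I error rate increases (α is the Type I rate by definition).
• Critical value moves from z_{α/2} = 2.807 to 2.241, so power = Φ(λ - z_{α/2}) goes from Φ(3.41 - 2.807) = 0.727 to Φ(3.41 - 2.241) = 0.879.
• Type II error rate β = 1 - power therefore decreases (0.273 → 0.121).
Appropriate when false negatives are costly — here, a spam email lands in the inbox.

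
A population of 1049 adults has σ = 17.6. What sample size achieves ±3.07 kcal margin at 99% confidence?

Without FPC: n₀ = (2.576×17.6/3.07)² = 218.092. With FPC: n = n₀N/(n₀+N-1) = 180.7 → n = 181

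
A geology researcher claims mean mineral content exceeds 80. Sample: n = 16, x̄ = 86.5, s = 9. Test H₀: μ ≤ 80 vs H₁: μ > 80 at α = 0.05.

t = (86.5 - 80)/(9/√16) = 2.889, df = 15. Critical t = 1.753. Reject H₀.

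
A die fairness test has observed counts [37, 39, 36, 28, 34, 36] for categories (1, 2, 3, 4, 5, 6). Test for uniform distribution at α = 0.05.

Expected = 35 each. χ² = Σ(O-E)²/E = 2.057. df = 5, critical value = 11.07. Fail to reject H₀.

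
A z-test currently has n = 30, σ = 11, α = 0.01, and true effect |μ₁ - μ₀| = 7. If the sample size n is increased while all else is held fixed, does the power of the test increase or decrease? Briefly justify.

Power increases: a larger n shrinks the standard error σ/√n, moving the sampling distribution under H₁ further from the critical value.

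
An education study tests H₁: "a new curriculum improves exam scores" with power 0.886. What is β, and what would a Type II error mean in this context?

β = 1 - power = 1 - 0.886 = 0.114. A Type II error is failing to reject H₀ when H₀ is false (false negative) — here, failing to conclude that a new curriculum improves exam scores when in fact it is true. Consequence: keeping the old curriculum when the new one would have helped students.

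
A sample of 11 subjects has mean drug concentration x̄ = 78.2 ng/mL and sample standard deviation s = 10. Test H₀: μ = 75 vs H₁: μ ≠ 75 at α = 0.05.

t = (x̄ - μ₀)/(s/√n) = (78.2 - 75)/(10/√11) = 1.061. df = 10, critical t = ±2.228. Fail to reject H₀.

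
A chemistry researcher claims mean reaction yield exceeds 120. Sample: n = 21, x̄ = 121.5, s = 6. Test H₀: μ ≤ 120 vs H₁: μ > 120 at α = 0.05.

t = (121.5 - 120)/(6/√21) = 1.146, df = 20. Critical t = 1.725. Fail to reject H₀.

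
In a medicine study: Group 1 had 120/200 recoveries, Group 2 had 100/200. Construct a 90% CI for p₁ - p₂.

p̂₁ = 0.6, p̂₂ = 0.5. Difference = 0.1. CI = (0.019, 0.181)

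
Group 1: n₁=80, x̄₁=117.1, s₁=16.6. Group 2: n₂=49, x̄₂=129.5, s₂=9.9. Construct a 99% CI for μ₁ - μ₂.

Difference = -12.4. SE = √(16.6²/80 + 9.9²/49) = 2.333. CI = (-18.41, -6.39)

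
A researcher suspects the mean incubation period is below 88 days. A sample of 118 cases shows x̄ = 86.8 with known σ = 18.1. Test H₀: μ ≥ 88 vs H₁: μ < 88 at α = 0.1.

z = -0.72. Critical value: -1.28. Fail to reject H₀.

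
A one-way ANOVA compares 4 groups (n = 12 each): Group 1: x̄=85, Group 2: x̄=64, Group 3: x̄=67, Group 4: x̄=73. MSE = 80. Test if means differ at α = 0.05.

Grand mean = 72.25. SS_between = 3105.0, MS_between = 1035.0. F = 12.938, F_crit ≈ 2.816. Reject H₀.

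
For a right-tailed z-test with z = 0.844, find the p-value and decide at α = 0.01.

p = P(Z > 0.844) = 1 - Φ(0.844) ≈ 0.1993. Since p ≥ 0.01, fail to reject H₀ (not significant) at α = 0.01.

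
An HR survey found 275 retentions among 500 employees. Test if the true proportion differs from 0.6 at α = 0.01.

p̂ = 0.55, p₀ = 0.6. z = (p̂ - p₀)/√(p₀(1-p₀)/n) = -2.282. Critical: ±2.576. Fail to reject H₀.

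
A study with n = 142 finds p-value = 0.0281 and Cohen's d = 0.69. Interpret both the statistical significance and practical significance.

Statistically significant (p = 0.0281 < 0.05). Cohen's d = 0.69 indicates a medium effect size. Both statistical and practical significance should be considered.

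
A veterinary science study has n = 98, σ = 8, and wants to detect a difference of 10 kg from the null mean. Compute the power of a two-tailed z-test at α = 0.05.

SE = σ/√n = 8/√98 = 0.808. Non-centrality λ = d/SE = 10/0.808 = 12.374. Power ≈ Φ(λ - z_{α/2}) = Φ(12.374 - 1.96) = Φ(10.414) = 1.0.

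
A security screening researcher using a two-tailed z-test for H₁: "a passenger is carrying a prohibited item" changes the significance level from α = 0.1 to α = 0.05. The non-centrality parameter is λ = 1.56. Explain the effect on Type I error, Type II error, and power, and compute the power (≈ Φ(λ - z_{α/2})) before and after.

Decreasing α from 0.1 to 0.05:
• Type I error rate decreases (α is the Type I rate by definition).
• Critical value moves from z_{α/2} = 1.645 to 1.96, so power = Φ(λ - z_{α/2}) goes from Φ(1.56 - 1.645) = 0.466 to Φ(1.56 - 1.96) = 0.345.
• Type II error rate β = 1 - power therefore increases (0.534 → 0.655).
Appropriate when false positives are costly — here, detaining an innocent passenger — delay and inconvenience.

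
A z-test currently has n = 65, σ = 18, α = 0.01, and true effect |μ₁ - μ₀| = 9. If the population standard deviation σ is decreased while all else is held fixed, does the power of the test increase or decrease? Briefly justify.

Power increases: a smaller σ shrinks the standard error σ/√n, moving the sampling distribution under H₁ further from the critical value.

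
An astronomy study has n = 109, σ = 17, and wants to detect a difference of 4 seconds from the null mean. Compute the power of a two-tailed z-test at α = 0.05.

SE = σ/√n = 17/√109 = 1.628. Non-centrality λ = d/SE = 4/1.628 = 2.457. Power ≈ Φ(λ - z_{α/2}) = Φ(2.457 - 1.96) = Φ(0.497) = 0.69.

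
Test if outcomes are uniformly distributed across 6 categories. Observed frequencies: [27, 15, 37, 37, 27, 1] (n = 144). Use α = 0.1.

Expected = 24 each. χ² = Σ(O-E)²/E = 40.25. df = 5, critical value = 9.236. Reject H₀.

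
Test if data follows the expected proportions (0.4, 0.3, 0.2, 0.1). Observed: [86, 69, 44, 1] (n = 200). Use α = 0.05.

Expected: [80.0, 60.0, 40.0, 20.0]. χ² = 20.25. df = 3, critical = 7.815. Reject H₀.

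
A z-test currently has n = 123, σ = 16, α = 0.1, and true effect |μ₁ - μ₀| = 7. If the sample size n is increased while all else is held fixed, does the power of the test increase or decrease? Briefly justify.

Power increases: a larger n shrinks the standard error σ/√n, moving the sampling distribution under H₁ further from the critical value.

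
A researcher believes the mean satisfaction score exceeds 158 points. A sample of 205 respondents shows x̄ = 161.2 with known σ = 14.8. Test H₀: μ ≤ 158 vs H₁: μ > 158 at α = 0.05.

z = 3.096. Critical value: 1.645. Reject H₀.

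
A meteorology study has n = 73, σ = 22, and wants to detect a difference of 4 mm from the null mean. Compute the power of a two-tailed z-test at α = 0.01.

SE = σ/√n = 22/√73 = 2.575. Non-centrality λ = d/SE = 4/2.575 = 1.553. Power ≈ Φ(λ - z_{α/2}) = Φ(1.553 - 2.576) = Φ(-1.023) = 0.153.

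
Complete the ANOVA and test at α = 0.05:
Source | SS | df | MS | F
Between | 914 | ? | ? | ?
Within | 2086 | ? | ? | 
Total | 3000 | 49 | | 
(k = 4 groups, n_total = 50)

df_between = 3, df_within = 46. MS_between = 304.67, MS_within = 45.35. F = 6.718, F_crit ≈ 2.807. Reject H₀.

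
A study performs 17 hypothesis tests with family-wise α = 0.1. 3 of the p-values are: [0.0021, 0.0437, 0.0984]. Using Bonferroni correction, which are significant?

Bonferroni α = 0.1/17 = 0.00588. Significant p-values: [0.0021]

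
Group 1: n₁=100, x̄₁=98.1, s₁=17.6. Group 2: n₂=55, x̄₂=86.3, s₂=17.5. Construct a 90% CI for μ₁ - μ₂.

Difference = 11.8. SE = √(17.6²/100 + 17.5²/55) = 2.944. CI = (6.96, 16.64)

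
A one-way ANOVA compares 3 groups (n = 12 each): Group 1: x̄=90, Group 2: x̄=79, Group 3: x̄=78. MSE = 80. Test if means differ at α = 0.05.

Grand mean = 82.33. SS_between = 1064.0, MS_between = 532.0. F = 6.65, F_crit ≈ 3.285. Reject H₀.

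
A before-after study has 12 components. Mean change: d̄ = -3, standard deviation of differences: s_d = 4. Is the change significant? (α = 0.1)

t = d̄/(s_d/√n) = -3/(4/√12) = -2.598. df = 11, critical t = ±1.796. Reject H₀.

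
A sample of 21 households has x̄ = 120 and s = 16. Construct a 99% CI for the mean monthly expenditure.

CI = x̄ ± t*(s/√n) = 120 ± 2.845(16/√21) = (110.07, 129.93)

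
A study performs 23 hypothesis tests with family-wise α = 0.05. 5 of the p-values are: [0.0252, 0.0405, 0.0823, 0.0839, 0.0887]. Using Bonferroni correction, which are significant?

Bonferroni α = 0.05/23 = 0.00217. None of the given p-values are significant.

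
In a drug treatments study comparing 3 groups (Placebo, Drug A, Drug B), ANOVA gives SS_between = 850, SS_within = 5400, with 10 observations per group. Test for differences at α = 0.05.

df_between = 2, df_within = 27. F = MS_between/MS_within = 425.0/200.0 = 2.125. F_crit ≈ 3.354. Fail to reject H₀.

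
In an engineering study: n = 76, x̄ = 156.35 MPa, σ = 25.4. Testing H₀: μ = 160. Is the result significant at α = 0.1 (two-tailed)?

z = (156.35 - 160)/(25.4/√76) = -1.253. Since |z| ≤ 1.645, not significant at α = 0.1.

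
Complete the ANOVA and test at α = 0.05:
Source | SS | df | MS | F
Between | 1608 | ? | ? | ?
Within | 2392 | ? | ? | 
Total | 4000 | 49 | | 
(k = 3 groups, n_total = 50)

df_between = 2, df_within = 47. MS_between = 804.0, MS_within = 50.89. F = 15.798, F_crit ≈ 3.195. Reject H₀.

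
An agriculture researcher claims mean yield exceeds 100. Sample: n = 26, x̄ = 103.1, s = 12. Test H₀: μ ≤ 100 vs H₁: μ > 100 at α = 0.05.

t = (103.1 - 100)/(12/√26) = 1.317, df = 25. Critical t = 1.708. Fail to reject H₀.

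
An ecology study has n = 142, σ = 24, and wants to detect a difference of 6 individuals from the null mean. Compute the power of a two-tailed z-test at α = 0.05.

SE = σ/√n = 24/√142 = 2.014. Non-centrality λ = d/SE = 6/2.014 = 2.979. Power ≈ Φ(λ - z_{α/2}) = Φ(2.979 - 1.96) = Φ(1.019) = 0.846.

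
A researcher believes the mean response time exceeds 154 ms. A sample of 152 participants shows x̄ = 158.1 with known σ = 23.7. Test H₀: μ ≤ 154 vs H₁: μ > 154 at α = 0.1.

z = 2.133. Critical value: 1.28. Reject H₀.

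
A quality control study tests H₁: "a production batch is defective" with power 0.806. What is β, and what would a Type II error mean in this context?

β = 1 - power = 1 - 0.806 = 0.194. A Type II error is failing to reject H₀ when H₀ is false (false negative) — here, failing to conclude that a production batch is defective when in fact it is true. Consequence: shipping a defective batch — faulty products reach customers.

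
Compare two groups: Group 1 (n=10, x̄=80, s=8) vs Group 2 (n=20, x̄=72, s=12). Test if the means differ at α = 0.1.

Pooled sp = 10.88. t = 1.899, df = 28. Critical t = ±1.701. Reject H₀.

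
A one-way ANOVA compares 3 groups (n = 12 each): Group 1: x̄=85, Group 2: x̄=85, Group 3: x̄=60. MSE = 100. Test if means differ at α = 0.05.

Grand mean = 76.67. SS_between = 5000.0, MS_between = 2500.0. F = 25.0, F_crit ≈ 3.285. Reject H₀.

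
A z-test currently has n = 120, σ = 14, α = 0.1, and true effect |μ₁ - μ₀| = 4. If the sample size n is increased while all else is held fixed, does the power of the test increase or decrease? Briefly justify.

Power increases: a larger n shrinks the standard error σ/√n, moving the sampling distribution under H₁ further from the critical value.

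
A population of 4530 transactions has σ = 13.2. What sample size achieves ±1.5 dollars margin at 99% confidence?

Without FPC: n₀ = (2.576×13.2/1.5)² = 513.874. With FPC: n = n₀N/(n₀+N-1) = 461.6 → n = 462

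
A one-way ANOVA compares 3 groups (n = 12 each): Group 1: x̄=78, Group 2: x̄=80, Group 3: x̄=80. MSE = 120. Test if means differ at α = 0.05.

Grand mean = 79.33. SS_between = 32.0, MS_between = 16.0. F = 0.133, F_crit ≈ 3.285. Fail to reject H₀.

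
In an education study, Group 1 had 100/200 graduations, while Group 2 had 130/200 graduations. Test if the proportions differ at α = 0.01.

p̂₁ = 0.5, p̂₂ = 0.65, pooled p̂ = 0.575. z = -3.034. Critical: ±2.576. Reject H₀.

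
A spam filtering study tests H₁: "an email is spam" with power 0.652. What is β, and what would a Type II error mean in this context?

β = 1 - power = 1 - 0.652 = 0.348. A Type II error is failing to reject H₀ when H₀ is false (false negative) — here, failing to conclude that an email is spam when in fact it is true. Consequence: a spam email lands in the inbox.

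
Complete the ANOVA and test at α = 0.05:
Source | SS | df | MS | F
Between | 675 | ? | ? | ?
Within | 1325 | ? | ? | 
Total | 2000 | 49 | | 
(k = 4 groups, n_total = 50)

df_between = 3, df_within = 46. MS_between = 225.0, MS_within = 28.8. F = 7.811, F_crit ≈ 2.807. Reject H₀.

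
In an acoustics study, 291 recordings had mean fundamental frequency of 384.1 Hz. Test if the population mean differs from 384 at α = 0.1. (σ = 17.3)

z = (x̄ - μ₀)/(σ/√n) = (384.1 - 384)/(17.3/√291) = 0.099. Critical value: ±1.645. Since |0.099| ≤ 1.645, Fail to reject H₀.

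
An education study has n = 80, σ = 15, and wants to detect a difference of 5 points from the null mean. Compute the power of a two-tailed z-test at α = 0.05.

SE = σ/√n = 15/√80 = 1.677. Non-centrality λ = d/SE = 5/1.677 = 2.981. Power ≈ Φ(λ - z_{α/2}) = Φ(2.981 - 1.96) = Φ(1.021) = 0.846.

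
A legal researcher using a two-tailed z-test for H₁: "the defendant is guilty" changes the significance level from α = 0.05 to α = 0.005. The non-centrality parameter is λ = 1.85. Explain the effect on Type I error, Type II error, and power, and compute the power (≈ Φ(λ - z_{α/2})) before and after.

Decreasing α from 0.05 to 0.005:
• Type I error rate decreases (α is the Type I rate by definition).
• Critical value moves from z_{α/2} = 1.96 to 2.807, so power = Φ(λ - z_{α/2}) goes from Φ(1.85 - 1.96) = 0.456 to Φ(1.85 - 2.807) = 0.169.
• Type II error rate β = 1 - power therefore increases (0.544 → 0.831).
Appropriate when false positives are costly — here, convicting an innocent person.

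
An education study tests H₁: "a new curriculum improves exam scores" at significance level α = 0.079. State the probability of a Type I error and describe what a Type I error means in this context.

P(Type I error) = α = 0.079. A Type I error is rejecting H₀ when H₀ is actually true (false positive) — here, concluding that a new curriculum improves exam scores when in fact this is not the case. Consequence: adopting a curriculum that gives no real benefit — disruption for nothing.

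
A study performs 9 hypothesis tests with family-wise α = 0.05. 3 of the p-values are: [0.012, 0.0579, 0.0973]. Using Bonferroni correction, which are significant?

Bonferroni α = 0.05/9 = 0.00556. None of the given p-values are significant.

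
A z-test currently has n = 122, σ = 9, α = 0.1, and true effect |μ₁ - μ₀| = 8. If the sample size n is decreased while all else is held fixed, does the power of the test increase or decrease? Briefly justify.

Power decreases: a smaller n inflates the standard error σ/√n, pulling the sampling distribution under H₁ back toward the critical value.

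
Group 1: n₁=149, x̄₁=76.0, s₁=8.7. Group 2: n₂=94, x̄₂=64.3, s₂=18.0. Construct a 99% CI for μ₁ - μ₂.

Difference = 11.7. SE = √(8.7²/149 + 18.0²/94) = 1.989. CI = (6.58, 16.82)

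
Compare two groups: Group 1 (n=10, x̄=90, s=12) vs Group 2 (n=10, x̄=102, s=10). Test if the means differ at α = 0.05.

Pooled sp = 11.05. t = -2.429, df = 18. Critical t = ±2.101. Reject H₀.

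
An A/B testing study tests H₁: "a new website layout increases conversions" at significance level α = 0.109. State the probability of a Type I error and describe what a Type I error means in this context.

P(Type I error) = α = 0.109. A Type I error is rejecting H₀ when H₀ is actually true (false positive) — here, concluding that a new website layout increases conversions when in fact this is not the case. Consequence: rolling out a layout that doesn't actually help — wasted engineering effort.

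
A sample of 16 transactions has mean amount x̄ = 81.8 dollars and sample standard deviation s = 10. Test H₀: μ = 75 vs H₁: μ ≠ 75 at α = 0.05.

t = (x̄ - μ₀)/(s/√n) = (81.8 - 75)/(10/√16) = 2.72. df = 15, critical t = ±2.131. Reject H₀.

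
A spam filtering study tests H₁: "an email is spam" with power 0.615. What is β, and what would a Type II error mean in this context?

β = 1 - power = 1 - 0.615 = 0.385. A Type II error is failing to reject H₀ when H₀ is false (false negative) — here, failing to conclude that an email is spam when in fact it is true. Consequence: a spam email lands in the inbox.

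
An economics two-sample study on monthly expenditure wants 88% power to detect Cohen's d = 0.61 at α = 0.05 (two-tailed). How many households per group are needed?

z_{α/2} = 1.96, z_β = Φ⁻¹(0.88) = 1.175. For medium effect (d = 0.61): n per group = 2(z_{α/2} + z_β)²/d² = 2(1.96 + 1.175)²/0.61² = 52.8 → 53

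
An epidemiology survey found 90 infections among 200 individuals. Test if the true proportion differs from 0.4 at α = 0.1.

p̂ = 0.45, p₀ = 0.4. z = (p̂ - p₀)/√(p₀(1-p₀)/n) = 1.443. Critical: ±1.645. Fail to reject H₀.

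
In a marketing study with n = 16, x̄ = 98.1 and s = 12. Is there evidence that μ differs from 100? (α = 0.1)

t = (x̄ - μ₀)/(s/√n) = (98.1 - 100)/(12/√16) = -0.633. df = 15, critical t = ±1.753. Fail to reject H₀.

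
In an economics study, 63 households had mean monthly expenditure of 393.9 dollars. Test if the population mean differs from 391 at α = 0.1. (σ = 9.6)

z = (x̄ - μ₀)/(σ/√n) = (393.9 - 391)/(9.6/√63) = 2.398. Critical value: ±1.645. Since |2.398| > 1.645, Reject H₀.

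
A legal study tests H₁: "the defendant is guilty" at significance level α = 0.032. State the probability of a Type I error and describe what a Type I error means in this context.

P(Type I error) = α = 0.032. A Type I error is rejecting H₀ when H₀ is actually true (false positive) — here, concluding that the defendant is guilty when in fact this is not the case. Consequence: convicting an innocent person.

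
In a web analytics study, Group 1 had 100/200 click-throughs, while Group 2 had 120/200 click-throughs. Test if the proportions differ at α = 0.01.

p̂₁ = 0.5, p̂₂ = 0.6, pooled p̂ = 0.55. z = -2.01. Critical: ±2.576. Fail to reject H₀.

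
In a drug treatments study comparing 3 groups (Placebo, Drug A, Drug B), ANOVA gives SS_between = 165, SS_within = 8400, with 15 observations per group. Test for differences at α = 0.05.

df_between = 2, df_within = 42. F = MS_between/MS_within = 82.5/200.0 = 0.412. F_crit ≈ 3.22. Fail to reject H₀.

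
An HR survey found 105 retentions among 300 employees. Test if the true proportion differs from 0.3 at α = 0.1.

p̂ = 0.35, p₀ = 0.3. z = (p̂ - p₀)/√(p₀(1-p₀)/n) = 1.89. Critical: ±1.645. Reject H₀.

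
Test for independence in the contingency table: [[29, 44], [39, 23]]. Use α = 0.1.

χ² = 7.204. df = 1, critical = 2.706. Reject H₀. Variables are dependent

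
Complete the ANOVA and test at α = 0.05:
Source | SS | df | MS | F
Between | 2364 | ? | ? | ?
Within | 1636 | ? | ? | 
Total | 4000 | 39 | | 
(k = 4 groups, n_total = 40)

df_between = 3, df_within = 36. MS_between = 788.0, MS_within = 45.44. F = 17.34, F_crit ≈ 2.866. Reject H₀.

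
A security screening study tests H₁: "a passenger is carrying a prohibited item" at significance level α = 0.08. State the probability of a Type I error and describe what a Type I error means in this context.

P(Type I error) = α = 0.08. A Type I error is rejecting H₀ when H₀ is actually true (false positive) — here, concluding that a passenger is carrying a prohibited item when in fact this is not the case. Consequence: detaining an innocent passenger — delay and inconvenience.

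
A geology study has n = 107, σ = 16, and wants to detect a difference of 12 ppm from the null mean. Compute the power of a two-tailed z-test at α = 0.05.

SE = σ/√n = 16/√107 = 1.547. Non-centrality λ = d/SE = 12/1.547 = 7.758. Power ≈ Φ(λ - z_{α/2}) = Φ(7.758 - 1.96) = Φ(5.798) = 1.0.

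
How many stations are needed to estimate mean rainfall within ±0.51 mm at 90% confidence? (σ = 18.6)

n = (z*σ/E)² = (1.645×18.6/0.51)² = 3599.3 → n = 3600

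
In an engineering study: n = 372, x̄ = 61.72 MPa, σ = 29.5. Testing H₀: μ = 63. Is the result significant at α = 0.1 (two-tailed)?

z = (61.72 - 63)/(29.5/√372) = -0.837. Since |z| ≤ 1.645, not significant at α = 0.1.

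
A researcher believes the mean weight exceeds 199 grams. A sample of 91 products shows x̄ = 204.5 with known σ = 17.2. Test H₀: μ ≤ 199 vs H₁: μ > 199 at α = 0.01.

z = 3.05. Critical value: 2.33. Reject H₀.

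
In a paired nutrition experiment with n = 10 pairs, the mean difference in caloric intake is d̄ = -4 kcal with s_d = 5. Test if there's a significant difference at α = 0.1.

t = d̄/(s_d/√n) = -4/(5/√10) = -2.53. df = 9, critical t = ±1.833. Reject H₀.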